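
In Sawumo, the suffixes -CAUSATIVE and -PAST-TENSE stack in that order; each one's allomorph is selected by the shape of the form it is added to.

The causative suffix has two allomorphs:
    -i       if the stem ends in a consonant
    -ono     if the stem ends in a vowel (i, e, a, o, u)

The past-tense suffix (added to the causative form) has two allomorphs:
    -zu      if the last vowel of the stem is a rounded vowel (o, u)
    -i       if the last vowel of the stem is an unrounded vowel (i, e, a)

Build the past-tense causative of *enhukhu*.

The final sound of *enhukhu* is /u/, which is a vowel, so the causative suffix is -ono, giving *enhukhuono*.
The causative form *enhukhuono* — last vowel /o/ (a rounded vowel) → -zu → *enhukhuonozu*.

enhukhuonozu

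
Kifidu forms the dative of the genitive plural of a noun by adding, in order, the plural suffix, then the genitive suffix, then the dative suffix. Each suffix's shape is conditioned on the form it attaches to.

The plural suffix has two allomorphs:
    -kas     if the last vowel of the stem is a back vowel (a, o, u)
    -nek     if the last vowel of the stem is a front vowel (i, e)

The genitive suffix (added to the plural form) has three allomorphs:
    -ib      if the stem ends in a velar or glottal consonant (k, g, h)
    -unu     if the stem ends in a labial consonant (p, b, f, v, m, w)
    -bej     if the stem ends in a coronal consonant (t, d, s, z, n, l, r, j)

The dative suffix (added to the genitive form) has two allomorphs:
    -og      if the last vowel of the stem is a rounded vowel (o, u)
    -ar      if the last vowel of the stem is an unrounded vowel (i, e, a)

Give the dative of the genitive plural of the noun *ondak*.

Since the last vowel of *ondak* is /a/ (a back vowel), it takes -kas, giving *ondakkas*.
The plural form *ondakkas*: final consonant = /s/, coronal → -bej → *ondakkasbej*.
The genitive form *ondakkasbej*: last vowel = /e/, an unrounded vowel → -ar → *ondakkasbejar*.

ondakkasbejar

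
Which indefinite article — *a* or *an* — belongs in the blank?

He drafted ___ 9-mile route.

The indefinite article is chosen by the initial *sound* of the following word, not its spelling.
The number *9* is spoken "nine", beginning with /naɪn/ — a consonant sound.
So the article is *a*: He drafted a 9-mile route.

a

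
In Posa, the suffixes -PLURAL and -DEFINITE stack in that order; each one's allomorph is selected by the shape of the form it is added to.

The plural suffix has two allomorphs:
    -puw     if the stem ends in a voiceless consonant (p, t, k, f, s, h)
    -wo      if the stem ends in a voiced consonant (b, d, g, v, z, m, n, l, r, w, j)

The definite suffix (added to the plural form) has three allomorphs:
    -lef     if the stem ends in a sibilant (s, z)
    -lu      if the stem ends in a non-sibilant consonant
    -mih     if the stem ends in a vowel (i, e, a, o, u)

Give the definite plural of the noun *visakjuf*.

Since the final consonant of *visakjuf* is /f/ (voiceless), it takes -puw, giving *visakjufpuw*.
The final sound of the plural form *visakjufpuw* is /w/, which is a non-sibilant consonant, so the definite suffix is -lu, giving *visakjufpuwlu*.

visakjufpuwlu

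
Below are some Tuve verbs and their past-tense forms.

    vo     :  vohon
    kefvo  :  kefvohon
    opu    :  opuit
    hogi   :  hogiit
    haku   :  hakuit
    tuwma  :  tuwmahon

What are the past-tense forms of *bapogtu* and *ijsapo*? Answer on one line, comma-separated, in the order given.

bapogtuit, ijsapohon

Looking at the last vowel of each stem: -it when the last vowel of the stem is a high vowel (*opu*, *hogi*, *haku*); -hon when the last vowel of the stem is a non-high vowel (*vo*, *kefvo*, *tuwma*).
*bapogtu* — last vowel /u/ (a high vowel) → -it → *bapogtuit*.
The last vowel of *ijsapo* is /o/, which is a non-high vowel, so the suffix is -hon, giving *ijsapohon*.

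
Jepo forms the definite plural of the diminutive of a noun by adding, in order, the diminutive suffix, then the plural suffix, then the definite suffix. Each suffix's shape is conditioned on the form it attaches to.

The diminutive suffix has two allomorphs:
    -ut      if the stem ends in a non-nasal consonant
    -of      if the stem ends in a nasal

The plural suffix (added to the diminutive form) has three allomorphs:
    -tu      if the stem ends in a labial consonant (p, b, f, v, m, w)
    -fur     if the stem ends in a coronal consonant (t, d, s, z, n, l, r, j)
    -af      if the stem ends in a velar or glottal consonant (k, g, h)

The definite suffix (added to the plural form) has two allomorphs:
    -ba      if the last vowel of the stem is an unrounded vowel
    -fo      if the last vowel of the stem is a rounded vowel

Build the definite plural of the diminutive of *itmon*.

Since the final consonant of *itmon* is /n/ (a nasal), it takes -of, giving *itmonof*.
The diminutive form *itmonof*: final consonant = /f/, labial → -tu → *itmonoftu*.
The last vowel of the plural form *itmonoftu* is /u/, which is a rounded vowel, so the definite suffix is -fo, giving *itmonoftufo*.

itmonoftufo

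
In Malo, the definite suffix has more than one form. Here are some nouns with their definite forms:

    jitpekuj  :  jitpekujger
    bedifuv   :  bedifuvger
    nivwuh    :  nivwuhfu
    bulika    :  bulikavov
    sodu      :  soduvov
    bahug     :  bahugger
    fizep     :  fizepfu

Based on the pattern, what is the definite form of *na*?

Looking at the final sound of each stem: -fu when the stem ends in a voiceless consonant (*nivwuh*, *fizep*); -ger when the stem ends in a voiced consonant (*jitpekuj*, *bedifuv*, *bahug*); -vov when the stem ends in a vowel (*bulika*, *sodu*).
Since the final sound of *na* is /a/ (a vowel), it takes -vov, giving *navov*.

navov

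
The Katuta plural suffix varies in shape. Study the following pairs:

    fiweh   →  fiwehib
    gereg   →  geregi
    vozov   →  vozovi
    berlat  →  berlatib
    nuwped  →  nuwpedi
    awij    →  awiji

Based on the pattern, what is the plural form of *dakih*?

dakihib

The pattern is voicing of the final consonant: -ib when the stem ends in a voiceless consonant (*fiweh*, *berlat*); -i when the stem ends in a voiced consonant (*gereg*, *vozov*, *nuwped*, *awij*).
*dakih* — final consonant /h/ (voiceless) → -ib → *dakihib*.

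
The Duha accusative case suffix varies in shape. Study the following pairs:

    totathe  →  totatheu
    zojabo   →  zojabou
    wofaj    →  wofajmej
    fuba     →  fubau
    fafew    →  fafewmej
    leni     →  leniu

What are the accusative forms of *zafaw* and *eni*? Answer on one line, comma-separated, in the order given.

The alternation tracks the final sound of the stem — -mej when the stem ends in a consonant (*wofaj*, *fafew*); -u when the stem ends in a vowel (*totathe*, *zojabo*, *fuba*, *leni*).
The final sound of *zafaw* is /w/, which is a consonant, so the suffix is -mej, giving *zafawmej*.
The final sound of *eni* is /i/, which is a vowel, so the suffix is -u, giving *eniu*.

zafawmej, eniu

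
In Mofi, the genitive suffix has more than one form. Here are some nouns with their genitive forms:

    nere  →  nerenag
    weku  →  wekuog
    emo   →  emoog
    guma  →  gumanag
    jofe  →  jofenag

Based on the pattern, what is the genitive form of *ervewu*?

Looking at the last vowel of each stem: -og when the last vowel of the stem is a rounded vowel (*weku*, *emo*); -nag when the last vowel of the stem is an unrounded vowel (*nere*, *guma*, *jofe*).
*ervewu*: last vowel = /u/, a rounded vowel → -og → *ervewuog*.

ervewuog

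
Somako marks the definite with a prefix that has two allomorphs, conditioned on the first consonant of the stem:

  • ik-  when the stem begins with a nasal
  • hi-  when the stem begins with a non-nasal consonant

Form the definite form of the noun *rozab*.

hirozab

The first consonant of *rozab* is /r/, which is non-nasal, so the prefix is hi-, giving *hirozab*.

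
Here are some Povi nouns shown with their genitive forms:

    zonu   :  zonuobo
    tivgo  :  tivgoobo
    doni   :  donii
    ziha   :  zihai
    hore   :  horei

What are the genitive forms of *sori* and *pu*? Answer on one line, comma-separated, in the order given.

sorii, puobo

Looking at the last vowel of each stem: -obo when the last vowel of the stem is a rounded vowel (*zonu*, *tivgo*); -i when the last vowel of the stem is an unrounded vowel (*doni*, *ziha*, *hore*).
*sori*: last vowel = /i/, an unrounded vowel → -i → *sorii*.
*pu*: last vowel = /u/, a rounded vowel → -obo → *puobo*.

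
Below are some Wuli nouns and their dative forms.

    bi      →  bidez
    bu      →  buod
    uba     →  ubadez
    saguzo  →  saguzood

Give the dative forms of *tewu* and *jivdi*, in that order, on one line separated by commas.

Looking at the last vowel of each stem: -od when the last vowel of the stem is a rounded vowel (*bu*, *saguzo*); -dez when the last vowel of the stem is an unrounded vowel (*bi*, *uba*).
*tewu*: last vowel = /u/, a rounded vowel → -od → *tewuod*.
*jivdi*: last vowel = /i/, an unrounded vowel → -dez → *jivdidez*.

tewuod, jivdidez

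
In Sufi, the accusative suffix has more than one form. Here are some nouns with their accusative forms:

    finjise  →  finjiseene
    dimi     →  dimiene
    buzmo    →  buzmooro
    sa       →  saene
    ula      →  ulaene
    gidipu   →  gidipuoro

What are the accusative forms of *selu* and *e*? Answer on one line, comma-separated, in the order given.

seluoro, eene

Looking at the last vowel of each stem: -oro when the last vowel of the stem is a rounded vowel (*buzmo*, *gidipu*); -ene when the last vowel of the stem is an unrounded vowel (*finjise*, *dimi*, *sa*, *ula*).
*selu* — last vowel /u/ (a rounded vowel) → -oro → *seluoro*.
*e* — last vowel /e/ (an unrounded vowel) → -ene → *eene*.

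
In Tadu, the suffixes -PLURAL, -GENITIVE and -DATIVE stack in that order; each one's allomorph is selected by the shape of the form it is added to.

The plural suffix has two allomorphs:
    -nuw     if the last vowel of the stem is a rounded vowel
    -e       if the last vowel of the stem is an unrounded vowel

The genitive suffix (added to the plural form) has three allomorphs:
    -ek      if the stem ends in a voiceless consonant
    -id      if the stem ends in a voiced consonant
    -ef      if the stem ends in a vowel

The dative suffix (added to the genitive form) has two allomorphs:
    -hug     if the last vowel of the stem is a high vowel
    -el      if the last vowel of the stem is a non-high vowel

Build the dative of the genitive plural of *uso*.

usonuwidhug

*uso* — last vowel /o/ (a rounded vowel) → -nuw → *usonuw*.
The final sound of the plural form *usonuw* is /w/, which is a voiced consonant, so the genitive suffix is -id, giving *usonuwid*.
The genitive form *usonuwid*: last vowel = /i/, a high vowel → -hug → *usonuwidhug*.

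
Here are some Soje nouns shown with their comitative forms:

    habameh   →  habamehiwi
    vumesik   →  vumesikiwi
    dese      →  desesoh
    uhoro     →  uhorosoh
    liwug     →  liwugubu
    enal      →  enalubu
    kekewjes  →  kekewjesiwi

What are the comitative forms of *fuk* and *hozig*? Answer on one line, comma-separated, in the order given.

Looking at the final sound of each stem: -iwi when the stem ends in a voiceless consonant (*habameh*, *vumesik*, *kekewjes*); -ubu when the stem ends in a voiced consonant (*liwug*, *enal*); -soh when the stem ends in a vowel (*dese*, *uhoro*).
*fuk*: final sound = /k/, a voiceless consonant → -iwi → *fukiwi*.
The final sound of *hozig* is /g/, which is a voiced consonant, so the suffix is -ubu, giving *hozigubu*.

fukiwi, hozigubu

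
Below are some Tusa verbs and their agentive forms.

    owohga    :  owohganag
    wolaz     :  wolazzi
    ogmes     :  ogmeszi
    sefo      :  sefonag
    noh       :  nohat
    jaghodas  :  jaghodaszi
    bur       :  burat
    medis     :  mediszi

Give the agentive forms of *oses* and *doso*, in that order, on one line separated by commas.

oseszi, dosonag

The alternation tracks the final sound of the stem — -zi when the stem ends in a sibilant (*wolaz*, *ogmes*, *jaghodas*, *medis*); -at when the stem ends in a non-sibilant consonant (*noh*, *bur*); -nag when the stem ends in a vowel (*owohga*, *sefo*).
The final sound of *oses* is /s/, which is a sibilant, so the suffix is -zi, giving *oseszi*.
Since the final sound of *doso* is /o/ (a vowel), it takes -nag, giving *dosonag*.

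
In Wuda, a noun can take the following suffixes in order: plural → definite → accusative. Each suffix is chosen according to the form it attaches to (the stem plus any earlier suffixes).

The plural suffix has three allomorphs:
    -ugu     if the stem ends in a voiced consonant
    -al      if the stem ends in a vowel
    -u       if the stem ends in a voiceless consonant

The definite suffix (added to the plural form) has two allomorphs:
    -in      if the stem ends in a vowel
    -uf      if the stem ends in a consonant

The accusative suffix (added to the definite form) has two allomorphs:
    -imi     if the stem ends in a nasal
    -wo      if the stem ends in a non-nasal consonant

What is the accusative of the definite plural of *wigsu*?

*wigsu* — final sound /u/ (a vowel) → -al → *wigsual*.
The plural form *wigsual*: final sound = /l/, a consonant → -uf → *wigsualuf*.
Since the final consonant of the definite form *wigsualuf* is /f/ (non-nasal), it takes -wo, giving *wigsualufwo*.

wigsualufwo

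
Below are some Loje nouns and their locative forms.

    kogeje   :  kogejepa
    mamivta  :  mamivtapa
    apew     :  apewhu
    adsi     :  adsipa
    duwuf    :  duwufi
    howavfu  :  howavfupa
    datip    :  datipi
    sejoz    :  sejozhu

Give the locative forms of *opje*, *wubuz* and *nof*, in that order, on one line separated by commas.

opjepa, wubuzhu, nofi

The pattern is voicing of the final sound: -i when the stem ends in a voiceless consonant (*duwuf*, *datip*); -hu when the stem ends in a voiced consonant (*apew*, *sejoz*); -pa when the stem ends in a vowel (*kogeje*, *mamivta*, *adsi*, *howavfu*).
The final sound of *opje* is /e/, which is a vowel, so the suffix is -pa, giving *opjepa*.
Since the final sound of *wubuz* is /z/ (a voiced consonant), it takes -hu, giving *wubuzhu*.
*nof* — final sound /f/ (a voiceless consonant) → -i → *nofi*.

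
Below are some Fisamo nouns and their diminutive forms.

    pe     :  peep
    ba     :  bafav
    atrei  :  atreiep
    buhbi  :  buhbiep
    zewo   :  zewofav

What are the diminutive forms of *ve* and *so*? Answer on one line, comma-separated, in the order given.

The suffix is conditioned by the last vowel: -ep when the last vowel of the stem is a front vowel (*pe*, *atrei*, *buhbi*); -fav when the last vowel of the stem is a back vowel (*ba*, *zewo*).
Since the last vowel of *ve* is /e/ (a front vowel), it takes -ep, giving *veep*.
*so*: last vowel = /o/, a back vowel → -fav → *sofav*.

veep, sofav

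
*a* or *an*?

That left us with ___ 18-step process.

The indefinite article is chosen by the initial *sound* of the following word, not its spelling.
The number *18* is spoken "eighteen", beginning with /ˌeɪˈtiːn/ — a vowel sound.
So the article is *an*: That left us with an 18-step process.

an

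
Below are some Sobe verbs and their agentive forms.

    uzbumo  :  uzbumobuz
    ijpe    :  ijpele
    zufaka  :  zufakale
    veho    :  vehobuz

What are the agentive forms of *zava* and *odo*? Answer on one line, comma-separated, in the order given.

Looking at the last vowel of each stem: -buz when the last vowel of the stem is a rounded vowel (*uzbumo*, *veho*); -le when the last vowel of the stem is an unrounded vowel (*ijpe*, *zufaka*).
*zava*: last vowel = /a/, an unrounded vowel → -le → *zavale*.
*odo*: last vowel = /o/, a rounded vowel → -buz → *odobuz*.

zavale, odobuz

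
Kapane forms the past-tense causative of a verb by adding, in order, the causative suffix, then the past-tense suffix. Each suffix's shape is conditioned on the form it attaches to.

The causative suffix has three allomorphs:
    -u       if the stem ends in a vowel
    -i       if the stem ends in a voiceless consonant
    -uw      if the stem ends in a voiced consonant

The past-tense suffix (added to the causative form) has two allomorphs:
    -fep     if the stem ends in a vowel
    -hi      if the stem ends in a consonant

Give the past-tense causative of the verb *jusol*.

jusoluwhi

*jusol*: final sound = /l/, a voiced consonant → -uw → *jusoluw*.
The final sound of the causative form *jusoluw* is /w/, which is a consonant, so the past-tense suffix is -hi, giving *jusoluwhi*.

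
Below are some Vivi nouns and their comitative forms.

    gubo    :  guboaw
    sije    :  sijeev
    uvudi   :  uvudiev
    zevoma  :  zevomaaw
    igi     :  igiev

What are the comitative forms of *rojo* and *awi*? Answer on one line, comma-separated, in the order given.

rojoaw, awiev

The suffix is conditioned by the last vowel: -ev when the last vowel of the stem is a front vowel (*sije*, *uvudi*, *igi*); -aw when the last vowel of the stem is a back vowel (*gubo*, *zevoma*).
*rojo*: last vowel = /o/, a back vowel → -aw → *rojoaw*.
The last vowel of *awi* is /i/, which is a front vowel, so the suffix is -ev, giving *awiev*.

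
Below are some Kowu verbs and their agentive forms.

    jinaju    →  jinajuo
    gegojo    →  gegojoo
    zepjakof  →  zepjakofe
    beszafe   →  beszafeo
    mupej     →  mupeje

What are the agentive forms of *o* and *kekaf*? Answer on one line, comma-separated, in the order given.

The suffix is conditioned by the final sound: -e when the stem ends in a consonant (*zepjakof*, *mupej*); -o when the stem ends in a vowel (*jinaju*, *gegojo*, *beszafe*).
Since the final sound of *o* is /o/ (a vowel), it takes -o, giving *oo*.
Since the final sound of *kekaf* is /f/ (a consonant), it takes -e, giving *kekafe*.

oo, kekafe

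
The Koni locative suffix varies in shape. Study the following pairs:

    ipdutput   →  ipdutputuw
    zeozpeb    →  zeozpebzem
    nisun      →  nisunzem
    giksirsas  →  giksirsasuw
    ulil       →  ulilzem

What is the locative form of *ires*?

iresuw

The suffix is conditioned by the final consonant: -uw when the stem ends in a voiceless consonant (*ipdutput*, *giksirsas*); -zem when the stem ends in a voiced consonant (*zeozpeb*, *nisun*, *ulil*).
*ires*: final consonant = /s/, voiceless → -uw → *iresuw*.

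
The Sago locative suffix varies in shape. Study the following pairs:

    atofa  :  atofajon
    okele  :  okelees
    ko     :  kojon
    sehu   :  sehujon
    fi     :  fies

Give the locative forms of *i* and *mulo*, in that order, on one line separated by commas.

The suffix is conditioned by the last vowel: -es when the last vowel of the stem is a front vowel (*okele*, *fi*); -jon when the last vowel of the stem is a back vowel (*atofa*, *ko*, *sehu*).
*i*: last vowel = /i/, a front vowel → -es → *ies*.
Since the last vowel of *mulo* is /o/ (a back vowel), it takes -jon, giving *mulojon*.

ies, mulojon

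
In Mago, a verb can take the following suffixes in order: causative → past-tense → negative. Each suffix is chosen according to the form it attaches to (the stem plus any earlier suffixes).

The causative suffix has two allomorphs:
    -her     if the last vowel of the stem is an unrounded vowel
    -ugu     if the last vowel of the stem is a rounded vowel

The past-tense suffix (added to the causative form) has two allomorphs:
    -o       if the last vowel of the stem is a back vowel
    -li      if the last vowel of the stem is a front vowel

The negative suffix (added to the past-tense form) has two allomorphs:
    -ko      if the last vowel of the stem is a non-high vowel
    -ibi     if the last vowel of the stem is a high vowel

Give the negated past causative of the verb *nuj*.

nujuguoko

*nuj*: last vowel = /u/, a rounded vowel → -ugu → *nujugu*.
The causative form *nujugu*: last vowel = /u/, a back vowel → -o → *nujuguo*.
The past-tense form *nujuguo*: last vowel = /o/, a non-high vowel → -ko → *nujuguoko*.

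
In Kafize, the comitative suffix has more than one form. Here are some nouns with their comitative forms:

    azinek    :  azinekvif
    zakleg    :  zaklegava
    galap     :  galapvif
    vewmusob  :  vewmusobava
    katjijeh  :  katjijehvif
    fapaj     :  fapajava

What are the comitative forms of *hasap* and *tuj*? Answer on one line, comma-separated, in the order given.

The suffix is conditioned by the final consonant: -vif when the stem ends in a voiceless consonant (*azinek*, *galap*, *katjijeh*); -ava when the stem ends in a voiced consonant (*zakleg*, *vewmusob*, *fapaj*).
*hasap*: final consonant = /p/, voiceless → -vif → *hasapvif*.
*tuj* — final consonant /j/ (voiced) → -ava → *tujava*.

hasapvif, tujava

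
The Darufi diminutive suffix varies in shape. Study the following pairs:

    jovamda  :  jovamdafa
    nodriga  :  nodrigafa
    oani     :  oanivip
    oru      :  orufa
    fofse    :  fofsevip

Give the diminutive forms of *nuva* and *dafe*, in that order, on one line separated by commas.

The suffix is conditioned by the last vowel: -vip when the last vowel of the stem is a front vowel (*oani*, *fofse*); -fa when the last vowel of the stem is a back vowel (*jovamda*, *nodriga*, *oru*).
The last vowel of *nuva* is /a/, which is a back vowel, so the suffix is -fa, giving *nuvafa*.
Since the last vowel of *dafe* is /e/ (a front vowel), it takes -vip, giving *dafevip*.

nuvafa, dafevip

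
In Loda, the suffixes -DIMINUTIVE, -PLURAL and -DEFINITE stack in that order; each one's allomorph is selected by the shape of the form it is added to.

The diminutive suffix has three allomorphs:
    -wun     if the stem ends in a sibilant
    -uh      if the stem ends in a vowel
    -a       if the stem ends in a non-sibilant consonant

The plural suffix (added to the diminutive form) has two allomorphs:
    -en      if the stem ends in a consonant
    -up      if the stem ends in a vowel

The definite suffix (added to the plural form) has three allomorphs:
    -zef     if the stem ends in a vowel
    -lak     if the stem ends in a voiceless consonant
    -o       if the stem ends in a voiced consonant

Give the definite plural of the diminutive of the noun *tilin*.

Since the final sound of *tilin* is /n/ (a non-sibilant consonant), it takes -a, giving *tilina*.
The final sound of the diminutive form *tilina* is /a/, which is a vowel, so the plural suffix is -up, giving *tilinaup*.
The final sound of the plural form *tilinaup* is /p/, which is a voiceless consonant, so the definite suffix is -lak, giving *tilinauplak*.

tilinauplak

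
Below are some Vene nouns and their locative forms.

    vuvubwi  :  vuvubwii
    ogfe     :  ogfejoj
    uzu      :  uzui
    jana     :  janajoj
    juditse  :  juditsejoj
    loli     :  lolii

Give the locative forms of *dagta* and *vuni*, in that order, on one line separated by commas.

The suffix is conditioned by the last vowel: -i when the last vowel of the stem is a high vowel (*vuvubwi*, *uzu*, *loli*); -joj when the last vowel of the stem is a non-high vowel (*ogfe*, *jana*, *juditse*).
*dagta*: last vowel = /a/, a non-high vowel → -joj → *dagtajoj*.
Since the last vowel of *vuni* is /i/ (a high vowel), it takes -i, giving *vunii*.

dagtajoj, vunii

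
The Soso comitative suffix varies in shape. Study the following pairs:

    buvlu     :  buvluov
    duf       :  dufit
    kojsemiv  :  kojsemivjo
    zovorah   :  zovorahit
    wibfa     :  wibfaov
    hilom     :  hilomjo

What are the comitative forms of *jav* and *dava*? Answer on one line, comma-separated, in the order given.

Looking at the final sound of each stem: -it when the stem ends in a voiceless consonant (*duf*, *zovorah*); -jo when the stem ends in a voiced consonant (*kojsemiv*, *hilom*); -ov when the stem ends in a vowel (*buvlu*, *wibfa*).
The final sound of *jav* is /v/, which is a voiced consonant, so the suffix is -jo, giving *javjo*.
Since the final sound of *dava* is /a/ (a vowel), it takes -ov, giving *davaov*.

javjo, davaov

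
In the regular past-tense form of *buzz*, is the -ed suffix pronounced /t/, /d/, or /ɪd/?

/d/

The stem *buzz* ends in a voiced sound other than /d/.
The -ed suffix is realized as /ɪd/ after /t, d/; as /t/ after other voiceless consonants; and as /d/ after other voiced sounds.
So -ed on *buzz* is pronounced /d/.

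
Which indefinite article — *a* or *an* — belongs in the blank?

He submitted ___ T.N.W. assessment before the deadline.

The indefinite article is chosen by the initial *sound* of the following word, not its spelling.
The initialism *T.N.W.* is read letter by letter; the first letter, T, is pronounced /tiː/, which begins with a consonant sound.
So the article is *a*: He submitted a T.N.W. assessment before the deadline.

a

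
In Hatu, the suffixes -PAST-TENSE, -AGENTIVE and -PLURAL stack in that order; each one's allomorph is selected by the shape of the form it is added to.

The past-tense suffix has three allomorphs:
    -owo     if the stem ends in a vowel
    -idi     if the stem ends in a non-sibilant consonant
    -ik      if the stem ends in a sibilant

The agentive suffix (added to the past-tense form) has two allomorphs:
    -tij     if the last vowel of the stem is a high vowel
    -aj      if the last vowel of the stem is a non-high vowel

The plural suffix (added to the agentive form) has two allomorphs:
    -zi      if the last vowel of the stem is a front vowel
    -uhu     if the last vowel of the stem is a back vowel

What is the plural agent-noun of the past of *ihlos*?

*ihlos* — final sound /s/ (a sibilant) → -ik → *ihlosik*.
Since the last vowel of the past-tense form *ihlosik* is /i/ (a high vowel), it takes -tij, giving *ihlosiktij*.
The agentive form *ihlosiktij* — last vowel /i/ (a front vowel) → -zi → *ihlosiktijzi*.

ihlosiktijzi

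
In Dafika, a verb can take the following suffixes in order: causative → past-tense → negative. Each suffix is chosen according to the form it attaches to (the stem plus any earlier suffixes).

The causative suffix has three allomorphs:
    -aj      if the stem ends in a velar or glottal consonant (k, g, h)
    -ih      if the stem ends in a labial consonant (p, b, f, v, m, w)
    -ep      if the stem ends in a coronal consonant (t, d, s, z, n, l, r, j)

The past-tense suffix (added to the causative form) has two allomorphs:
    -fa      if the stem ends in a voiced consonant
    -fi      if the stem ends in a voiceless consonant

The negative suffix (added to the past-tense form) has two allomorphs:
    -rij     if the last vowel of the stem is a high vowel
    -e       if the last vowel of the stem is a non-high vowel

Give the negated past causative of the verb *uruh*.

uruhajfae

*uruh* — final consonant /h/ (velar/glottal) → -aj → *uruhaj*.
The causative form *uruhaj* — final consonant /j/ (voiced) → -fa → *uruhajfa*.
The past-tense form *uruhajfa*: last vowel = /a/, a non-high vowel → -e → *uruhajfae*.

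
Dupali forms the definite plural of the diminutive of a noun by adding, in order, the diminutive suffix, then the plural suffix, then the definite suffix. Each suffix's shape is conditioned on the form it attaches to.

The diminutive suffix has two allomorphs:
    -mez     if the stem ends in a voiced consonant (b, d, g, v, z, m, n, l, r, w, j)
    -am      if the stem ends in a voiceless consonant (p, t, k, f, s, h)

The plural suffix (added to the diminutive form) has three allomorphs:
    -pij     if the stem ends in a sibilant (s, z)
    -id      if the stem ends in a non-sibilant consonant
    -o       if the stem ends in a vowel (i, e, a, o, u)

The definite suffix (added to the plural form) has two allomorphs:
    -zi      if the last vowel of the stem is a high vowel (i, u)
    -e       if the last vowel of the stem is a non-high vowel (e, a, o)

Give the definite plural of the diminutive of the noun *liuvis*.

liuvisamidzi

The final consonant of *liuvis* is /s/, which is voiceless, so the diminutive suffix is -am, giving *liuvisam*.
The diminutive form *liuvisam*: final sound = /m/, a non-sibilant consonant → -id → *liuvisamid*.
The last vowel of the plural form *liuvisamid* is /i/, which is a high vowel, so the definite suffix is -zi, giving *liuvisamidzi*.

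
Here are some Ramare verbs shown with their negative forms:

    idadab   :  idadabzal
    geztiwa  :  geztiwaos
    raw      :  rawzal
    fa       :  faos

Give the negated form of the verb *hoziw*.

hoziwzal

The pattern is consonant vs. vowel: -zal when the stem ends in a consonant (*idadab*, *raw*); -os when the stem ends in a vowel (*geztiwa*, *fa*).
*hoziw* — final sound /w/ (a consonant) → -zal → *hoziwzal*.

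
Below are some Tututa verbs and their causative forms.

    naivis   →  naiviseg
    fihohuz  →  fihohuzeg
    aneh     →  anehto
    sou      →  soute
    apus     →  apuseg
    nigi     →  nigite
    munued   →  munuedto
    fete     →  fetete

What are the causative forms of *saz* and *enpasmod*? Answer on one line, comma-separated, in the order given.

sazeg, enpasmodto

The alternation tracks the final sound of the stem — -eg when the stem ends in a sibilant (*naivis*, *fihohuz*, *apus*); -to when the stem ends in a non-sibilant consonant (*aneh*, *munued*); -te when the stem ends in a vowel (*sou*, *nigi*, *fete*).
*saz* — final sound /z/ (a sibilant) → -eg → *sazeg*.
Since the final sound of *enpasmod* is /d/ (a non-sibilant consonant), it takes -to, giving *enpasmodto*.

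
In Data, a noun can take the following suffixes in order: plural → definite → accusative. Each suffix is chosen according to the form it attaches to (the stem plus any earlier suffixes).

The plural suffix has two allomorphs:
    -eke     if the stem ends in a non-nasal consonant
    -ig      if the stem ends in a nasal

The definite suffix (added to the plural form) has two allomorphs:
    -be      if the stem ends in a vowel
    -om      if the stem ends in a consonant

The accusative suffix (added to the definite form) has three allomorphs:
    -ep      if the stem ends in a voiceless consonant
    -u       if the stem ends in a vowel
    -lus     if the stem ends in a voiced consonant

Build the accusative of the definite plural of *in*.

inigomlus

The final consonant of *in* is /n/, which is a nasal, so the plural suffix is -ig, giving *inig*.
The plural form *inig* — final sound /g/ (a consonant) → -om → *inigom*.
Since the final sound of the definite form *inigom* is /m/ (a voiced consonant), it takes -lus, giving *inigomlus*.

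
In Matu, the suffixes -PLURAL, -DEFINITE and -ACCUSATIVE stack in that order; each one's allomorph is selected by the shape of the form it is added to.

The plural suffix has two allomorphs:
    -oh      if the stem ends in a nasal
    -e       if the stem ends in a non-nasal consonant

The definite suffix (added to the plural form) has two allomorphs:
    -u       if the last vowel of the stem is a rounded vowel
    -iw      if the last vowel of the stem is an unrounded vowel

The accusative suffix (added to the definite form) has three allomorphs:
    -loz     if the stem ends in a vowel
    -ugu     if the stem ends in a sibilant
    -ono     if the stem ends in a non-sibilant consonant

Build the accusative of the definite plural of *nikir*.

nikireiwono

Since the final consonant of *nikir* is /r/ (non-nasal), it takes -e, giving *nikire*.
The last vowel of the plural form *nikire* is /e/, which is an unrounded vowel, so the definite suffix is -iw, giving *nikireiw*.
The definite form *nikireiw* — final sound /w/ (a non-sibilant consonant) → -ono → *nikireiwono*.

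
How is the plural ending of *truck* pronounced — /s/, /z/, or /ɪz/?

The stem *truck* ends in a voiceless non-sibilant consonant.
The plural suffix surfaces as /ɪz/ after sibilants, /s/ after other voiceless consonants, and /z/ after other voiced sounds.
So the plural -s on *truck* is pronounced /s/.

/s/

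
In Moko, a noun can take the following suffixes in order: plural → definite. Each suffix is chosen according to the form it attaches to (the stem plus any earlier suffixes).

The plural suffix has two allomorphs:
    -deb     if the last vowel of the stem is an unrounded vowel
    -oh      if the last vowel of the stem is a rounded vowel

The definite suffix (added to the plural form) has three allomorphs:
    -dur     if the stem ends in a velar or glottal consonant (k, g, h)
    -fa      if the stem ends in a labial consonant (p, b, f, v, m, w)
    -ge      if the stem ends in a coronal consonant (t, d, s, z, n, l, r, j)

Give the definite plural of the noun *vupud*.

vupudohdur

*vupud* — last vowel /u/ (a rounded vowel) → -oh → *vupudoh*.
Since the final consonant of the plural form *vupudoh* is /h/ (velar/glottal), it takes -dur, giving *vupudohdur*.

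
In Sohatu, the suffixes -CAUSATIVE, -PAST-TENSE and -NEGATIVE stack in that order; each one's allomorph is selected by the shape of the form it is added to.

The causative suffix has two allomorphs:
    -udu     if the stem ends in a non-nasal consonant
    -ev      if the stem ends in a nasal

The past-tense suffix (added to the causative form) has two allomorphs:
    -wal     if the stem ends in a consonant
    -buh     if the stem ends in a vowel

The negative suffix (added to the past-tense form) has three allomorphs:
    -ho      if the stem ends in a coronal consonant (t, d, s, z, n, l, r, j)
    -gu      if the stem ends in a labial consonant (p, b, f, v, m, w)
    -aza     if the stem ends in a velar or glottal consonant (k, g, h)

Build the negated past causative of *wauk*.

*wauk*: final consonant = /k/, non-nasal → -udu → *waukudu*.
The final sound of the causative form *waukudu* is /u/, which is a vowel, so the past-tense suffix is -buh, giving *waukudubuh*.
The past-tense form *waukudubuh*: final consonant = /h/, velar/glottal → -aza → *waukudubuhaza*.

waukudubuhaza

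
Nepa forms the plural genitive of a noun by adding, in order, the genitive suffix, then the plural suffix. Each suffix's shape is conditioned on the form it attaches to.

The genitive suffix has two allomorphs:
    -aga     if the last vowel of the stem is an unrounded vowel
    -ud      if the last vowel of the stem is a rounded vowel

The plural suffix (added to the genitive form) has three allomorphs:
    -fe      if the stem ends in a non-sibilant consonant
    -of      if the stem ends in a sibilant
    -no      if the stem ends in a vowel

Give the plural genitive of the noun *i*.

iagano

*i*: last vowel = /i/, an unrounded vowel → -aga → *iaga*.
The genitive form *iaga* — final sound /a/ (a vowel) → -no → *iagano*.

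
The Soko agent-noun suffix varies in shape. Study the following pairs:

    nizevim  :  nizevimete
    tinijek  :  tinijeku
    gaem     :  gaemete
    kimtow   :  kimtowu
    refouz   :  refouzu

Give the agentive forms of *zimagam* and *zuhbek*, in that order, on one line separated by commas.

zimagamete, zuhbeku

The pattern is nasality of the final consonant: -ete when the stem ends in a nasal (*nizevim*, *gaem*); -u when the stem ends in a non-nasal consonant (*tinijek*, *kimtow*, *refouz*).
*zimagam* — final consonant /m/ (a nasal) → -ete → *zimagamete*.
The final consonant of *zuhbek* is /k/, which is non-nasal, so the suffix is -u, giving *zuhbeku*.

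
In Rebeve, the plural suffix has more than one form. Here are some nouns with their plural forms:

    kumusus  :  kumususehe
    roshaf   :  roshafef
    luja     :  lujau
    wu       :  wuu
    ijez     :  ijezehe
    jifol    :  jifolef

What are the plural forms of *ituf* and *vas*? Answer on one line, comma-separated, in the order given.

itufef, vasehe

The alternation tracks the final sound of the stem — -ehe when the stem ends in a sibilant (*kumusus*, *ijez*); -ef when the stem ends in a non-sibilant consonant (*roshaf*, *jifol*); -u when the stem ends in a vowel (*luja*, *wu*).
*ituf* — final sound /f/ (a non-sibilant consonant) → -ef → *itufef*.
The final sound of *vas* is /s/, which is a sibilant, so the suffix is -ehe, giving *vasehe*.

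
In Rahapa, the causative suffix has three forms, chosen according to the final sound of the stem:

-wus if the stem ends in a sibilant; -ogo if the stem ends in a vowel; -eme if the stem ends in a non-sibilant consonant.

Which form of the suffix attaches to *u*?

-ogo

The final sound of *u* is /u/, which is a vowel, so the suffix is -ogo.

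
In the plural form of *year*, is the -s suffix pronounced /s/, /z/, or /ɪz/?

The stem *year* ends in a voiced non-sibilant sound.
The plural suffix surfaces as /ɪz/ after sibilants, /s/ after other voiceless consonants, and /z/ after other voiced sounds.
So the plural -s on *year* is pronounced /z/.

/z/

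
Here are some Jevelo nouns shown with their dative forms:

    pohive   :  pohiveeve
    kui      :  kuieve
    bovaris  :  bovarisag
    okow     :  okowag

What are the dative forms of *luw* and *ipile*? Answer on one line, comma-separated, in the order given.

The pattern is consonant vs. vowel: -ag when the stem ends in a consonant (*bovaris*, *okow*); -eve when the stem ends in a vowel (*pohive*, *kui*).
Since the final sound of *luw* is /w/ (a consonant), it takes -ag, giving *luwag*.
*ipile* — final sound /e/ (a vowel) → -eve → *ipileeve*.

luwag, ipileeve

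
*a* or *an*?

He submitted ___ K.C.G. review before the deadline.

a

The indefinite article is chosen by the initial *sound* of the following word, not its spelling.
The initialism *K.C.G.* is read letter by letter; the first letter, K, is pronounced /keɪ/, which begins with a consonant sound.
So the article is *a*: He submitted a K.C.G. review before the deadline.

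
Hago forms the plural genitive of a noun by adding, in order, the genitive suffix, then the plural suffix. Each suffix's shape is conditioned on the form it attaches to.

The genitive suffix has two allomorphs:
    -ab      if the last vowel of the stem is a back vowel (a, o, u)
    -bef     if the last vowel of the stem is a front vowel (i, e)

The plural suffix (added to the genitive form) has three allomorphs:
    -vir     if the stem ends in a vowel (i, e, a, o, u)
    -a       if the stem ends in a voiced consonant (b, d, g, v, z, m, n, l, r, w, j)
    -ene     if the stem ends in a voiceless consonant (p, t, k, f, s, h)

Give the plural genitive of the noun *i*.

*i*: last vowel = /i/, a front vowel → -bef → *ibef*.
The final sound of the genitive form *ibef* is /f/, which is a voiceless consonant, so the plural suffix is -ene, giving *ibefene*.

ibefene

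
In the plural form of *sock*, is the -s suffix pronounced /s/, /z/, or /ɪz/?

/s/

The stem *sock* ends in a voiceless non-sibilant consonant.
The plural suffix surfaces as /ɪz/ after sibilants, /s/ after other voiceless consonants, and /z/ after other voiced sounds.
So the plural -s on *sock* is pronounced /s/.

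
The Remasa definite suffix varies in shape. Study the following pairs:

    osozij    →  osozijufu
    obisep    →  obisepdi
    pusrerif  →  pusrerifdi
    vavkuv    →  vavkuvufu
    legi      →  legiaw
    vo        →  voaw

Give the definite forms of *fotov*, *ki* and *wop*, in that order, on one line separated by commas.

The pattern is voicing of the final sound: -di when the stem ends in a voiceless consonant (*obisep*, *pusrerif*); -ufu when the stem ends in a voiced consonant (*osozij*, *vavkuv*); -aw when the stem ends in a vowel (*legi*, *vo*).
*fotov* — final sound /v/ (a voiced consonant) → -ufu → *fotovufu*.
The final sound of *ki* is /i/, which is a vowel, so the suffix is -aw, giving *kiaw*.
*wop*: final sound = /p/, a voiceless consonant → -di → *wopdi*.

fotovufu, kiaw, wopdi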